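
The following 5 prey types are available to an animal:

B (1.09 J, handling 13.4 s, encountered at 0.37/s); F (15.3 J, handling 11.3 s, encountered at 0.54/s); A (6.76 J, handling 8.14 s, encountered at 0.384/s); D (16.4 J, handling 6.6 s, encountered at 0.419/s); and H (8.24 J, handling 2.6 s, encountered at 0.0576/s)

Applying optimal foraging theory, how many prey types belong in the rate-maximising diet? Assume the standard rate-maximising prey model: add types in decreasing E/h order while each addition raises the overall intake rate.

2

E/h in descending order: H 3.17, D 2.48, F 1.35, A 0.83, B 0.0813 J/s. The optimal diet is the largest prefix of this list for which every included type satisfies E_i/h_i > R on the types above it.
Rate on top 1: 0.4128. D: 2.48 > 0.4128 → include.
Rate on top 2: 1.876. F: 1.35 < 1.876 → exclude; stop.
Optimal diet: H, D — 2 of 5 types.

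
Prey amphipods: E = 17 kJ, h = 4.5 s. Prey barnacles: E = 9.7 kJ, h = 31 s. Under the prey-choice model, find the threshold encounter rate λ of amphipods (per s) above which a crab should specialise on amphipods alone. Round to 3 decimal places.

0.020 per s

The zero-one rule: include barnacles iff E₂/h₂ > λE₁/(1+λh₁). Equality gives the switch point.
λE₁h₂ = E₂ + λE₂h₁ ⇒ λ = E₂/(E₁h₂ − E₂h₁) = 9.7/(527 − 43.65) = 0.02007 per s.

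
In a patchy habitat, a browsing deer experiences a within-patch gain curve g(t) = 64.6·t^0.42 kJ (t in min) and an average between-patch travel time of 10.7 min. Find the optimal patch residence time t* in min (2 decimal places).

By the marginal value theorem, leave when the instantaneous gain rate g'(t) equals the habitat-wide average g(t)/(T + t).
g'(t) = 0.42·64.6·t^-0.58. Setting 0.42·64.6·t^-0.58 = 64.6·t^0.42/(10.7+t) gives 0.42(10.7+t) = t, so 0.58·t = 0.42×10.7.
t* = 0.42×10.7/0.58 = 7.748 min.

7.75 min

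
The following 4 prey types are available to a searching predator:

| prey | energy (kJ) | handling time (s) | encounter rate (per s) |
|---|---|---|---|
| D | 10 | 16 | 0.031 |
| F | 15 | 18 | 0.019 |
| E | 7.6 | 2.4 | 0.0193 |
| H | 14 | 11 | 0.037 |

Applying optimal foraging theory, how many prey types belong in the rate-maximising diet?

Profitabilities (E/h, kJ/s): E 3.17, H 1.27, F 0.833, D 0.625. Add prey in this order while the next type's profitability exceeds the intake rate on those already taken.
Rate on top 1: 0.1402. H: 1.27 > 0.1402 → include.
Rate on top 2: 0.4574. F: 0.833 > 0.4574 → include.
Rate on top 3: 0.529. D: 0.625 > 0.529 → include.
Optimal diet: E, H, F, D — 4 of 4 types.

4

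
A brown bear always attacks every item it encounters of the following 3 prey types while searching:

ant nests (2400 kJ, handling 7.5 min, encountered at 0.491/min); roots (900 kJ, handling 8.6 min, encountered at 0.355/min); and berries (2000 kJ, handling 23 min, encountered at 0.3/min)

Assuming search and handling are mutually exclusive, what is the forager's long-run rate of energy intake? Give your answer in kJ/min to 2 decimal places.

R = Σλ_iE_i / (1 + Σλ_ih_i)
Numerator: 0.491×2400 + 0.355×900 + 0.3×2000 = 2098
Denominator: 1 + 0.491×7.5 + 0.355×8.6 + 0.3×23 = 14.64
R = 2098/14.64 = 143.3 kJ/min

143.34 kJ/min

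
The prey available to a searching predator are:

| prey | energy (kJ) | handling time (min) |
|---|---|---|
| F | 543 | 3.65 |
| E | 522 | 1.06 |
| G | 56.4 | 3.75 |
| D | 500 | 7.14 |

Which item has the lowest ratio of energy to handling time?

G

Profitability E/h (kJ/min): F = 543/3.65 = 149, E = 522/1.06 = 492, G = 56.4/3.75 = 15, D = 500/7.14 = 70.
Ranked: E > F > D > G.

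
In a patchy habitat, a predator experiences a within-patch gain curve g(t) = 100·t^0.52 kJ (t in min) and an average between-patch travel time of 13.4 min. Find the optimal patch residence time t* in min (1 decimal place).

14.5 min

By the marginal value theorem, leave when the instantaneous gain rate g'(t) equals the habitat-wide average g(t)/(T + t).
g'(t) = 0.52·100·t^-0.48. Setting 0.52·100·t^-0.48 = 100·t^0.52/(13.4+t) gives 0.52(13.4+t) = t, so 0.48·t = 0.52×13.4.
t* = 0.52×13.4/0.48 = 14.52 min.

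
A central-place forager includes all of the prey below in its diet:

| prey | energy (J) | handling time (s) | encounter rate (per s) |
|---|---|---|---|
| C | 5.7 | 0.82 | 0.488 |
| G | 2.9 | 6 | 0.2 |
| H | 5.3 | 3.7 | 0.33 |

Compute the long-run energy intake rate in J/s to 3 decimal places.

1.337 J/s

Energy encountered per unit search time: 0.488×5.7 + 0.2×2.9 + 0.33×5.3 = 5.111 J/s.
Handling time per unit search time: 0.488×0.82 + 0.2×6 + 0.33×3.7 = 2.821.
Rate = 5.111/(1 + 2.821) = 1.337 J/s.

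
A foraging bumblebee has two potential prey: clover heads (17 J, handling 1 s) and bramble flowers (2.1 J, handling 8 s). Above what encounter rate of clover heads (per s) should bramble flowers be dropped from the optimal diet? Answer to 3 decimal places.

0.016 per s

At the threshold, the rate on clover heads alone equals the profitability of bramble flowers: λ·17/(1 + λ·1) = 2.1/8 = 0.2625.
Rearranging, λ(17 − 0.2625×1) = 0.2625, so λ = 0.2625/16.74 = 0.01568 per s.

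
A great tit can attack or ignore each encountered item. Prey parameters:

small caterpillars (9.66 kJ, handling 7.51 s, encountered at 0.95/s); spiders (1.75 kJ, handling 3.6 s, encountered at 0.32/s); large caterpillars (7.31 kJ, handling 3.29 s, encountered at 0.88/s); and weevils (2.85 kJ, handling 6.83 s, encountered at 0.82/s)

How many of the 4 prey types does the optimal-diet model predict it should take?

Rank by E/h (kJ/s): large caterpillars 2.22, small caterpillars 1.29, spiders 0.486, weevils 0.417. Include each in turn until the next type's E/h falls below the running intake rate.
Rate on top 1: 1.651. small caterpillars: 1.29 < 1.651 → exclude; stop.
Optimal diet: large caterpillars — 1 of 4 types.

1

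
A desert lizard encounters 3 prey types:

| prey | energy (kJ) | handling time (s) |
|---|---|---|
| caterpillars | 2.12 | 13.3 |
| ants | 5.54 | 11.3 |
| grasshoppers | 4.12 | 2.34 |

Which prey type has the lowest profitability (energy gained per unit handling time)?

caterpillars

In descending order of E/h:
grasshoppers: 4.12/2.34 = 1.76 kJ/s
ants: 5.54/11.3 = 0.49 kJ/s
caterpillars: 2.12/13.3 = 0.159 kJ/s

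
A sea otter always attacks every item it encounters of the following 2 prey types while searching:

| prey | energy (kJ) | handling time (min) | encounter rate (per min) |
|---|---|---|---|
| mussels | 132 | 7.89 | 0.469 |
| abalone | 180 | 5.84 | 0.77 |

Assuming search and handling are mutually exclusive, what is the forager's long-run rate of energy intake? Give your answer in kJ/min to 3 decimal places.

21.801 kJ/min

R = Σλ_iE_i / (1 + Σλ_ih_i)
Numerator: 0.469×132 + 0.77×180 = 200.5
Denominator: 1 + 0.469×7.89 + 0.77×5.84 = 9.197
R = 200.5/9.197 = 21.8 kJ/min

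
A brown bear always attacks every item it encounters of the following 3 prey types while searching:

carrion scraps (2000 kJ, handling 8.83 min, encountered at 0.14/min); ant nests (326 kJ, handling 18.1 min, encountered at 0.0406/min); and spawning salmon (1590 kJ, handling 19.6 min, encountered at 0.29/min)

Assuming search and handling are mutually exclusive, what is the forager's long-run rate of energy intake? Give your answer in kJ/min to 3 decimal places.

Energy encountered per unit search time: 0.14×2000 + 0.0406×326 + 0.29×1590 = 754.3 kJ/min.
Handling time per unit search time: 0.14×8.83 + 0.0406×18.1 + 0.29×19.6 = 7.655.
Rate = 754.3/(1 + 7.655) = 87.16 kJ/min.

87.155 kJ/min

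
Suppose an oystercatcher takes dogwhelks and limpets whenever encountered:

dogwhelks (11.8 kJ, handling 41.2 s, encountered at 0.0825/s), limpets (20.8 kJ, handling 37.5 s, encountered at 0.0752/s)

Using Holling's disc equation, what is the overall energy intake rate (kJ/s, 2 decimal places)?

R = Σλ_iE_i / (1 + Σλ_ih_i)
Numerator: 0.0825×11.8 + 0.0752×20.8 = 2.538
Denominator: 1 + 0.0825×41.2 + 0.0752×37.5 = 7.219
R = 2.538/7.219 = 0.3515 kJ/s

0.35 kJ/s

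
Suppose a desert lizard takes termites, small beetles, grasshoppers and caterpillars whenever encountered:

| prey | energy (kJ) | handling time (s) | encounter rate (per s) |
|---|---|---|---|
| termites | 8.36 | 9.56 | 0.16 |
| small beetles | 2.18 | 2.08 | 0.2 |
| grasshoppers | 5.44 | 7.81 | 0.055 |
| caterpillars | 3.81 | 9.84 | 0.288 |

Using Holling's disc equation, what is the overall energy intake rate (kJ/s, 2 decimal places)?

R = Σλ_iE_i / (1 + Σλ_ih_i)
Numerator: 0.16×8.36 + 0.2×2.18 + 0.055×5.44 + 0.288×3.81 = 3.17
Denominator: 1 + 0.16×9.56 + 0.2×2.08 + 0.055×7.81 + 0.288×9.84 = 6.209
R = 3.17/6.209 = 0.5106 kJ/s

0.51 kJ/s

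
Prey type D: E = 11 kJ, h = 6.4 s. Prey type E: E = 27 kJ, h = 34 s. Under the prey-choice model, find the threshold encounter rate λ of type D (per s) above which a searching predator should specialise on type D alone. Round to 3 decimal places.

0.134 per s

Drop type E once their profitability E₂/h₂ falls below the rate achievable on type D alone: E₂/h₂ = λE₁/(1 + λh₁).
Solve for λ: λE₁h₂ = E₂(1 + λh₁) → λ(E₁h₂ − E₂h₁) = E₂ → λ = E₂/(E₁h₂ − E₂h₁).
λ = 27/(11×34 − 27×6.4) = 27/201.2 = 0.1342 per s.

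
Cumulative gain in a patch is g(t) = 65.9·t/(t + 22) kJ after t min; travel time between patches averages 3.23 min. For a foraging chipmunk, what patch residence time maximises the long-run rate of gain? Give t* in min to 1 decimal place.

By the marginal value theorem, leave when the instantaneous gain rate g'(t) equals the habitat-wide average g(t)/(T + t).
g'(t) = 65.9·22/(t + 22)². Setting 65.9·22/(t+22)² = 65.9t/[(t+22)(3.23+t)] gives 22(3.23+t) = t(t+22), so t² = 22×3.23 = 71.06.
t* = √71.06 = 8.43 min.

8.4 min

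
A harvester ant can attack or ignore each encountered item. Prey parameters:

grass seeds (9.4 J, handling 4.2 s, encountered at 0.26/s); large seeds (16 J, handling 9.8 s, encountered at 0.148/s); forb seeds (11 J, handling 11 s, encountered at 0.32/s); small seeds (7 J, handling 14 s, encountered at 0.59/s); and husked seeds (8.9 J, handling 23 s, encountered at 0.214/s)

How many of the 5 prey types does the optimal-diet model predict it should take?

Profitabilities (E/h, J/s): grass seeds 2.24, large seeds 1.63, forb seeds 1, small seeds 0.5, husked seeds 0.387. Add prey in this order while the next type's profitability exceeds the intake rate on those already taken.
Rate on top 1: 1.168. large seeds: 1.63 > 1.168 → include.
Rate on top 2: 1.358. forb seeds: 1 < 1.358 → exclude; stop.
Optimal diet: grass seeds, large seeds — 2 of 5 types.

2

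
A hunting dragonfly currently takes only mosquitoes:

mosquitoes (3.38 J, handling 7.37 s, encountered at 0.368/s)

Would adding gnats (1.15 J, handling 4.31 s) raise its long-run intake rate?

No

Intake rate on the current diet: R = (0.368×3.38) / (1 + 0.368×7.37) = 1.244/3.712 = 0.3351 J/s.
Profitability of gnats: 1.15/4.31 = 0.2668 J/s.
0.2668 < 0.3351, so adding gnats would lower the average — exclude it.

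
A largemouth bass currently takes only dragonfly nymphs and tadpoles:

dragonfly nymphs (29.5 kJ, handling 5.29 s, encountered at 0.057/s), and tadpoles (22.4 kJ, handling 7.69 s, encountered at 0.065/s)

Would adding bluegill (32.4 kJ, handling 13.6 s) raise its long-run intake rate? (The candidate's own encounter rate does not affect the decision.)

Yes

Intake rate on the current diet: R = (0.057×29.5 + 0.065×22.4) / (1 + 0.057×5.29 + 0.065×7.69) = 3.138/1.801 = 1.742 kJ/s.
Profitability of bluegill: 32.4/13.6 = 2.382 kJ/s.
Since 2.382 > R, including bluegill increases the long-run rate.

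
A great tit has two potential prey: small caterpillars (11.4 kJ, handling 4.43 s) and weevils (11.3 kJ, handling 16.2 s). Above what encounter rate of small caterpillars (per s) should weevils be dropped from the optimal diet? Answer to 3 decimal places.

Drop weevils once their profitability E₂/h₂ falls below the rate achievable on small caterpillars alone: E₂/h₂ = λE₁/(1 + λh₁).
Solve for λ: λE₁h₂ = E₂(1 + λh₁) → λ(E₁h₂ − E₂h₁) = E₂ → λ = E₂/(E₁h₂ − E₂h₁).
λ = 11.3/(11.4×16.2 − 11.3×4.43) = 11.3/134.6 = 0.08394 per s.

0.084 per s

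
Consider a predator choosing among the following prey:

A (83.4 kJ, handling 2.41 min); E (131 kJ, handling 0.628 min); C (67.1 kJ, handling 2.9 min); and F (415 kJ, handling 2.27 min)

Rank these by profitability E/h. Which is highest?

Profitability E/h (kJ/min): A = 83.4/2.41 = 34.6, E = 131/0.628 = 209, C = 67.1/2.9 = 23.1, F = 415/2.27 = 183.
Ranked: E > F > A > C.

E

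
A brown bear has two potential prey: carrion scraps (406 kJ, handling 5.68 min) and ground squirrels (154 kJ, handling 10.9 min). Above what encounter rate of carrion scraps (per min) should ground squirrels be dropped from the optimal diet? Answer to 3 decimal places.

At the threshold, the rate on carrion scraps alone equals the profitability of ground squirrels: λ·406/(1 + λ·5.68) = 154/10.9 = 14.13.
Rearranging, λ(406 − 14.13×5.68) = 14.13, so λ = 14.13/325.8 = 0.04337 per min.

0.043 per min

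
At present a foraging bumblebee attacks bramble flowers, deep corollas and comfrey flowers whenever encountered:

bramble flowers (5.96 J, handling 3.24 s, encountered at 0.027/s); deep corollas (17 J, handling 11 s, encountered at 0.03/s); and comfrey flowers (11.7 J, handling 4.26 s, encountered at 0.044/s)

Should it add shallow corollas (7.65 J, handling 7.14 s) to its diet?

Yes

On bramble flowers, deep corollas and comfrey flowers alone, R = ΣλE/(1+Σλh) = 1.186/1.605 = 0.7388 J/s.
Profitability of shallow corollas: 7.65/7.14 = 1.071 J/s.
1.071 > 0.7388, so adding shallow corollas raises the average — include it.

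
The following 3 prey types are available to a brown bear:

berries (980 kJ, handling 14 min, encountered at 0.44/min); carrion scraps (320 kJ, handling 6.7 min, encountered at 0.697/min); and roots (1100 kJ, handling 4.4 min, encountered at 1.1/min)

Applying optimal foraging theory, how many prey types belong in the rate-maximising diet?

E/h in descending order: roots 250, berries 70, carrion scraps 47.8 kJ/min. The optimal diet is the largest prefix of this list for which every included type satisfies E_i/h_i > R on the types above it.
Rate on top 1: 207.2. berries: 70 < 207.2 → exclude; stop.
Optimal diet: roots — 1 of 3 types.

1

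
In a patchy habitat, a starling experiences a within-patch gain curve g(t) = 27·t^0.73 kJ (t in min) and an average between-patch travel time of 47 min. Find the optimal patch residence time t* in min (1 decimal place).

127.1 min

Optimal t* satisfies g'(t*) = g(t*)/(T + t*).
g'(t) = 0.73·27·t^-0.27. Setting 0.73·27·t^-0.27 = 27·t^0.73/(47+t) gives 0.73(47+t) = t, so 0.27·t = 0.73×47.
t* = 0.73×47/0.27 = 127.1 min.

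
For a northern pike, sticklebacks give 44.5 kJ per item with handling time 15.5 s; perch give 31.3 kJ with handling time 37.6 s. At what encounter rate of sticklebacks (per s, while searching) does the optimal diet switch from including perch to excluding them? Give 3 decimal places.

Drop perch once their profitability E₂/h₂ falls below the rate achievable on sticklebacks alone: E₂/h₂ = λE₁/(1 + λh₁).
Solve for λ: λE₁h₂ = E₂(1 + λh₁) → λ(E₁h₂ − E₂h₁) = E₂ → λ = E₂/(E₁h₂ − E₂h₁).
λ = 31.3/(44.5×37.6 − 31.3×15.5) = 31.3/1188 = 0.02635 per s.

0.026 per s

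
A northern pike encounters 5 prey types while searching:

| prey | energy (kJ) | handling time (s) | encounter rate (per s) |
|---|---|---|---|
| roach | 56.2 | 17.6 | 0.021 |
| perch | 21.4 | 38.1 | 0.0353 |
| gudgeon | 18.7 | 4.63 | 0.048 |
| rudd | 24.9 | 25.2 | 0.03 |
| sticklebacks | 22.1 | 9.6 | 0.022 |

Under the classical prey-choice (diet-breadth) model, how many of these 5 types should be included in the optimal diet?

3

Rank by E/h (kJ/s): gudgeon 4.04, roach 3.19, sticklebacks 2.3, rudd 0.988, perch 0.562. Include each in turn until the next type's E/h falls below the running intake rate.
Rate on top 1: 0.7344. roach: 3.19 > 0.7344 → include.
Rate on top 2: 1.305. sticklebacks: 2.3 > 1.305 → include.
Rate on top 3: 1.422. rudd: 0.988 < 1.422 → exclude; stop.
Optimal diet: gudgeon, roach, sticklebacks — 3 of 5 types.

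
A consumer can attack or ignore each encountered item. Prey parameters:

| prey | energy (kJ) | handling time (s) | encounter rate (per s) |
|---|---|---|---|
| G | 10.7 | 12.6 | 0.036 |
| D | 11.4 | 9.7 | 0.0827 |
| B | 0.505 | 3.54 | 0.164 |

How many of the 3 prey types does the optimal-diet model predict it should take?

2

Profitabilities (E/h, kJ/s): D 1.18, G 0.849, B 0.143. Add prey in this order while the next type's profitability exceeds the intake rate on those already taken.
Rate on top 1: 0.5231. G: 0.849 > 0.5231 → include.
Rate on top 2: 0.5887. B: 0.143 < 0.5887 → exclude; stop.
Optimal diet: D, G — 2 of 3 types.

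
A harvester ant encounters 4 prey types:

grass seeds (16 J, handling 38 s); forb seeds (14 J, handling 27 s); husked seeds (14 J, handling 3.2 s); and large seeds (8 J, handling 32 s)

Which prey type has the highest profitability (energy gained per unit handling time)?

husked seeds

In descending order of E/h:
husked seeds: 14/3.2 = 4.38 J/s
forb seeds: 14/27 = 0.519 J/s
grass seeds: 16/38 = 0.421 J/s
large seeds: 8/32 = 0.25 J/s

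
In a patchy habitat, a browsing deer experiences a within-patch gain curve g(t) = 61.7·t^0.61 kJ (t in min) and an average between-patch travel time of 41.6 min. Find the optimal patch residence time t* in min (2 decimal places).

By the marginal value theorem, leave when the instantaneous gain rate g'(t) equals the habitat-wide average g(t)/(T + t).
g'(t) = 0.61·61.7·t^-0.39. Setting 0.61·61.7·t^-0.39 = 61.7·t^0.61/(41.6+t) gives 0.61(41.6+t) = t, so 0.39·t = 0.61×41.6.
t* = 0.61×41.6/0.39 = 65.07 min.

65.07 min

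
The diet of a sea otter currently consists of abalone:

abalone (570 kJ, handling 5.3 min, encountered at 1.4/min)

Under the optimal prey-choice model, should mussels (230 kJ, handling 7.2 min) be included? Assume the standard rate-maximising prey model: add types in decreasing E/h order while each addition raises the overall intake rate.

Intake rate on the current diet: R = (1.4×570) / (1 + 1.4×5.3) = 798/8.42 = 94.77 kJ/min.
Profitability of mussels: 230/7.2 = 31.94 kJ/min.
31.94 < 94.77, so adding mussels would lower the average — exclude it.

No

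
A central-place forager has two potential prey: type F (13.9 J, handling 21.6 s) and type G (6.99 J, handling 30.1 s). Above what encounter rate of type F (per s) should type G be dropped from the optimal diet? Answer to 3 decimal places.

0.026 per s

At the threshold, the rate on type F alone equals the profitability of type G: λ·13.9/(1 + λ·21.6) = 6.99/30.1 = 0.2322.
Rearranging, λ(13.9 − 0.2322×21.6) = 0.2322, so λ = 0.2322/8.884 = 0.02614 per s.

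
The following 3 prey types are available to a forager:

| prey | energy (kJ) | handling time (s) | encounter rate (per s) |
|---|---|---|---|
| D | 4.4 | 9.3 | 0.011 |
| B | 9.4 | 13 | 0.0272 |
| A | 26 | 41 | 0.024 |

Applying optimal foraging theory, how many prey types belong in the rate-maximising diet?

3

Profitabilities (E/h, kJ/s): B 0.723, A 0.634, D 0.473. Add prey in this order while the next type's profitability exceeds the intake rate on those already taken.
Rate on top 1: 0.1889. A: 0.634 > 0.1889 → include.
Rate on top 2: 0.3763. D: 0.473 > 0.3763 → include.
Optimal diet: B, A, D — 3 of 3 types.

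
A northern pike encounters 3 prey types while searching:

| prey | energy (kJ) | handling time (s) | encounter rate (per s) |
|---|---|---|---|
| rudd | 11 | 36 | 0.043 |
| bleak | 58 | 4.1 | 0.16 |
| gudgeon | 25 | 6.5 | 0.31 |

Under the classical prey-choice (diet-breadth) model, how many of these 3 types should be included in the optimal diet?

Profitabilities (E/h, kJ/s): bleak 14.1, gudgeon 3.85, rudd 0.306. Add prey in this order while the next type's profitability exceeds the intake rate on those already taken.
Rate on top 1: 5.604. gudgeon: 3.85 < 5.604 → exclude; stop.
Optimal diet: bleak — 1 of 3 types.

1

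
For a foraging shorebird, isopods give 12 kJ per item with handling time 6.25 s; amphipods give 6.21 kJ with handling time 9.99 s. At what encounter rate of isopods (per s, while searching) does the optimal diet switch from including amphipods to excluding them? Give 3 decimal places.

At the threshold, the rate on isopods alone equals the profitability of amphipods: λ·12/(1 + λ·6.25) = 6.21/9.99 = 0.6216.
Rearranging, λ(12 − 0.6216×6.25) = 0.6216, so λ = 0.6216/8.115 = 0.0766 per s.

0.077 per s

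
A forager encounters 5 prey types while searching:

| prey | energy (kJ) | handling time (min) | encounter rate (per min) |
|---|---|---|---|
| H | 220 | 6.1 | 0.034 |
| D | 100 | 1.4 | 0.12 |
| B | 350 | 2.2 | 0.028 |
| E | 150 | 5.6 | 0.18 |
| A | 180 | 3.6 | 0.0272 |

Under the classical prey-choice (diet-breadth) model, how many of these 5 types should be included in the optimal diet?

5

Profitabilities (E/h, kJ/min): B 159, D 71.4, A 50, H 36.1, E 26.8. Add prey in this order while the next type's profitability exceeds the intake rate on those already taken.
Rate on top 1: 9.231. D: 71.4 > 9.231 → include.
Rate on top 2: 17.73. A: 50 > 17.73 → include.
Rate on top 3: 20.11. H: 36.1 > 20.11 → include.
Rate on top 4: 22.27. E: 26.8 > 22.27 → include.
Optimal diet: B, D, A, H, E — 5 of 5 types.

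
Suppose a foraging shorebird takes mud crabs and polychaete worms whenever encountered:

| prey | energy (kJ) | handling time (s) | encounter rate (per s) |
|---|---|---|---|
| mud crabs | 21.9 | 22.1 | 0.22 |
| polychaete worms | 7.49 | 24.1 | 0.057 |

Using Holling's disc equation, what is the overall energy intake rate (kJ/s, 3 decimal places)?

R = (0.22×21.9 + 0.057×7.49) / (1 + 0.22×22.1 + 0.057×24.1) = 5.245/7.236 = 0.7249 kJ/s.

0.725 kJ/s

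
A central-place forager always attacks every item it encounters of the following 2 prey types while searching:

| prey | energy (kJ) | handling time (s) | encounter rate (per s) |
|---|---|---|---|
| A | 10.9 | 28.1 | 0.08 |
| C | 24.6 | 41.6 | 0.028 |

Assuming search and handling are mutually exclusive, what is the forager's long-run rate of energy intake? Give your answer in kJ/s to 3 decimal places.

R = Σλ_iE_i / (1 + Σλ_ih_i)
Numerator: 0.08×10.9 + 0.028×24.6 = 1.561
Denominator: 1 + 0.08×28.1 + 0.028×41.6 = 4.413
R = 1.561/4.413 = 0.3537 kJ/s

0.354 kJ/s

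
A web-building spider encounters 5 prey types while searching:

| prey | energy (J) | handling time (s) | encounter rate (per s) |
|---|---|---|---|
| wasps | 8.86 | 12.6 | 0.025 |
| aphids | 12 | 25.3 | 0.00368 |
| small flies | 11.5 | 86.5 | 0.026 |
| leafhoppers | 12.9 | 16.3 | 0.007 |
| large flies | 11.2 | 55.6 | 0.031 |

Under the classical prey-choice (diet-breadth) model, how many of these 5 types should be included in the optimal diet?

3

E/h in descending order: leafhoppers 0.791, wasps 0.703, aphids 0.474, large flies 0.201, small flies 0.133 J/s. The optimal diet is the largest prefix of this list for which every included type satisfies E_i/h_i > R on the types above it.
Rate on top 1: 0.08105. wasps: 0.703 > 0.08105 → include.
Rate on top 2: 0.2182. aphids: 0.474 > 0.2182 → include.
Rate on top 3: 0.2338. large flies: 0.201 < 0.2338 → exclude; stop.
Optimal diet: leafhoppers, wasps, aphids — 3 of 5 types.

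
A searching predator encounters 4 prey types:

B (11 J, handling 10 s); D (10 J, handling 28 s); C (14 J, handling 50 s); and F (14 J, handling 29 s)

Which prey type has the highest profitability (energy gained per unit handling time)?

Profitability E/h (J/s): B = 11/10 = 1.1, D = 10/28 = 0.357, C = 14/50 = 0.28, F = 14/29 = 0.483.
Ranked: B > F > D > C.

B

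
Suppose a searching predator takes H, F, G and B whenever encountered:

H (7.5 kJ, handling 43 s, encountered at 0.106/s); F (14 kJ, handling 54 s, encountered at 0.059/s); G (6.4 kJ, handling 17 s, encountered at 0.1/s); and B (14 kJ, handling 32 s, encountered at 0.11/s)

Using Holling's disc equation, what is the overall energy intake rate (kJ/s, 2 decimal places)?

0.27 kJ/s

R = (0.106×7.5 + 0.059×14 + 0.1×6.4 + 0.11×14) / (1 + 0.106×43 + 0.059×54 + 0.1×17 + 0.11×32) = 3.801/13.96 = 0.2722 kJ/s.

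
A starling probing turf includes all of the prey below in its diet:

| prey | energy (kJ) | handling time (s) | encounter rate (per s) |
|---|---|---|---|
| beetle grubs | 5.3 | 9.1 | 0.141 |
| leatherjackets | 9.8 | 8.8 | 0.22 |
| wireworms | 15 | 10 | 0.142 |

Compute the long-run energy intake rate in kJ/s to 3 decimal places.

R = (0.141×5.3 + 0.22×9.8 + 0.142×15) / (1 + 0.141×9.1 + 0.22×8.8 + 0.142×10) = 5.033/5.639 = 0.8926 kJ/s.

0.893 kJ/s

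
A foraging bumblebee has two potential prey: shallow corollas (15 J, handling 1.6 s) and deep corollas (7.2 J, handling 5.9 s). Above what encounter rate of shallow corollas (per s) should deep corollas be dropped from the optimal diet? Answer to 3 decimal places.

0.094 per s

At the threshold, the rate on shallow corollas alone equals the profitability of deep corollas: λ·15/(1 + λ·1.6) = 7.2/5.9 = 1.22.
Rearranging, λ(15 − 1.22×1.6) = 1.22, so λ = 1.22/13.05 = 0.09353 per s.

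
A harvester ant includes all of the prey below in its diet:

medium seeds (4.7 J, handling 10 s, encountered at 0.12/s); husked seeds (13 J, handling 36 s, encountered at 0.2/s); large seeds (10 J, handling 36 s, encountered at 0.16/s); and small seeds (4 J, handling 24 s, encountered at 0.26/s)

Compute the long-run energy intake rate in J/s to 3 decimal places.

0.271 J/s

R = (0.12×4.7 + 0.2×13 + 0.16×10 + 0.26×4) / (1 + 0.12×10 + 0.2×36 + 0.16×36 + 0.26×24) = 5.804/21.4 = 0.2712 J/s.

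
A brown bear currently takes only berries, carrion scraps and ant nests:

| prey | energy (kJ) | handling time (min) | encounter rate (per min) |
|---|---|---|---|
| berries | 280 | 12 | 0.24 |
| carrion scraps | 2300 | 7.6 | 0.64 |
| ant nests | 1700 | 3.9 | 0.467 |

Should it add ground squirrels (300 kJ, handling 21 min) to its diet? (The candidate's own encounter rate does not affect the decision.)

On berries, carrion scraps and ant nests alone, R = ΣλE/(1+Σλh) = 2333/10.57 = 220.8 kJ/min.
ground squirrels: E/h = 300/21 = 14.29 kJ/min.
Since 14.29 < R, time spent handling ground squirrels is better spent searching.

No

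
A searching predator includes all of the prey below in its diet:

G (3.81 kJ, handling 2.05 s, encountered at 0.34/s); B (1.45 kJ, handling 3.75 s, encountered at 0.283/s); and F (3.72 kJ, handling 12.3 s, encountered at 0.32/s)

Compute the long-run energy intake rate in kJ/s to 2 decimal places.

0.43 kJ/s

R = (0.34×3.81 + 0.283×1.45 + 0.32×3.72) / (1 + 0.34×2.05 + 0.283×3.75 + 0.32×12.3) = 2.896/6.694 = 0.4326 kJ/s.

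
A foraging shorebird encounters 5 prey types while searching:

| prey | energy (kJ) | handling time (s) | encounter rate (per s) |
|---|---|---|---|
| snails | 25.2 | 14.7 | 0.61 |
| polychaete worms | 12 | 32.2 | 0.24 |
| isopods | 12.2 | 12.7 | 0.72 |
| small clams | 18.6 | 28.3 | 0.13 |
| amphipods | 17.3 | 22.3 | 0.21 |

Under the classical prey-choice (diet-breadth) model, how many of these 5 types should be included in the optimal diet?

E/h in descending order: snails 1.71, isopods 0.961, amphipods 0.776, small clams 0.657, polychaete worms 0.373 kJ/s. The optimal diet is the largest prefix of this list for which every included type satisfies E_i/h_i > R on the types above it.
Rate on top 1: 1.542. isopods: 0.961 < 1.542 → exclude; stop.
Optimal diet: snails — 1 of 5 types.

1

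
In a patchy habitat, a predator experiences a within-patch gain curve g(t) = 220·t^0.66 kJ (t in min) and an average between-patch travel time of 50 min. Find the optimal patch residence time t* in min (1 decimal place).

97.1 min

By the marginal value theorem, leave when the instantaneous gain rate g'(t) equals the habitat-wide average g(t)/(T + t).
g'(t) = 0.66·220·t^-0.34. Setting 0.66·220·t^-0.34 = 220·t^0.66/(50+t) gives 0.66(50+t) = t, so 0.34·t = 0.66×50.
t* = 0.66×50/0.34 = 97.06 min.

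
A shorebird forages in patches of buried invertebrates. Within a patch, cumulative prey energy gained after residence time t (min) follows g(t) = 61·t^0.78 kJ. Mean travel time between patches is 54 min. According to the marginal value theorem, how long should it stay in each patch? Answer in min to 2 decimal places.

191.45 min

Maximise g(t)/(T+t): set derivative to zero → g'(t)(T+t) = g(t).
g'(t) = 0.78·61·t^-0.22. Setting 0.78·61·t^-0.22 = 61·t^0.78/(54+t) gives 0.78(54+t) = t, so 0.22·t = 0.78×54.
t* = 0.78×54/0.22 = 191.5 min.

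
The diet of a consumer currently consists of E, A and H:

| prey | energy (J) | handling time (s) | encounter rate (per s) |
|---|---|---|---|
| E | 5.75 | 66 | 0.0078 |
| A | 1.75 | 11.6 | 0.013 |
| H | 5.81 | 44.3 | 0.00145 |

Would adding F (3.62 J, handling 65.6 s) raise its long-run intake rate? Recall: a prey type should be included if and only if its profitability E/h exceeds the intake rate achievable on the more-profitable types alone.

Intake rate on the current diet: R = (0.0078×5.75 + 0.013×1.75 + 0.00145×5.81) / (1 + 0.0078×66 + 0.013×11.6 + 0.00145×44.3) = 0.07602/1.73 = 0.04395 J/s.
F: E/h = 3.62/65.6 = 0.05518 J/s.
0.05518 > 0.04395, so adding F raises the average — include it.

Yes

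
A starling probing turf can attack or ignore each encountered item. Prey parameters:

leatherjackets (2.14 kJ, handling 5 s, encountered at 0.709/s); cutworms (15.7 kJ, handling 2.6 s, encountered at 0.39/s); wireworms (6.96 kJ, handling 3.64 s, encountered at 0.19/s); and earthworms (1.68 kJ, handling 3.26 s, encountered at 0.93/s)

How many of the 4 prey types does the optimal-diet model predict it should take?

1

Profitabilities (E/h, kJ/s): cutworms 6.04, wireworms 1.91, earthworms 0.515, leatherjackets 0.428. Add prey in this order while the next type's profitability exceeds the intake rate on those already taken.
Rate on top 1: 3.04. wireworms: 1.91 < 3.04 → exclude; stop.
Optimal diet: cutworms — 1 of 4 types.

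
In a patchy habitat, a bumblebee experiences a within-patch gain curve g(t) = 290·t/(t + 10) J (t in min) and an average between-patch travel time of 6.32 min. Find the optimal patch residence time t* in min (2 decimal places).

Optimal t* satisfies g'(t*) = g(t*)/(T + t*).
g'(t) = 290·10/(t + 10)². Setting 290·10/(t+10)² = 290t/[(t+10)(6.32+t)] gives 10(6.32+t) = t(t+10), so t² = 10×6.32 = 63.2.
t* = √63.2 = 7.95 min.

7.95 min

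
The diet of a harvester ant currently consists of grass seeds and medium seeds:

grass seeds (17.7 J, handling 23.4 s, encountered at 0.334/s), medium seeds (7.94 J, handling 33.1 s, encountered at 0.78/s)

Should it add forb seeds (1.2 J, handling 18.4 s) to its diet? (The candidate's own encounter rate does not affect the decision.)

On grass seeds and medium seeds alone, R = ΣλE/(1+Σλh) = 12.11/34.63 = 0.3495 J/s.
Profitability of forb seeds: 1.2/18.4 = 0.06522 J/s.
Since 0.06522 < R, time spent handling forb seeds is better spent searching.

No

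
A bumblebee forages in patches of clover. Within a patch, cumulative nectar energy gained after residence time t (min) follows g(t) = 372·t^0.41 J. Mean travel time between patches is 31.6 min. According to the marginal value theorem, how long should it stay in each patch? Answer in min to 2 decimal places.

21.96 min

Maximise g(t)/(T+t): set derivative to zero → g'(t)(T+t) = g(t).
g'(t) = 0.41·372·t^-0.59. Setting 0.41·372·t^-0.59 = 372·t^0.41/(31.6+t) gives 0.41(31.6+t) = t, so 0.59·t = 0.41×31.6.
t* = 0.41×31.6/0.59 = 21.96 min.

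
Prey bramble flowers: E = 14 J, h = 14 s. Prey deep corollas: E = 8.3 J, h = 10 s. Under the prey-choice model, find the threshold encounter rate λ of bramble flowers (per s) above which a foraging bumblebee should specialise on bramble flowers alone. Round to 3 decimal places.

0.349 per s

The zero-one rule: include deep corollas iff E₂/h₂ > λE₁/(1+λh₁). Equality gives the switch point.
λE₁h₂ = E₂ + λE₂h₁ ⇒ λ = E₂/(E₁h₂ − E₂h₁) = 8.3/(140 − 116.2) = 0.3487 per s.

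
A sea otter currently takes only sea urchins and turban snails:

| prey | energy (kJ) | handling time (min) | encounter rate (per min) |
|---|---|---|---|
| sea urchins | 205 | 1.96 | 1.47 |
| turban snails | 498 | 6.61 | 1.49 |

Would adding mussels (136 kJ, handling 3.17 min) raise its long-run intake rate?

No

Current rate: (1.47×205 + 1.49×498)/(1 + 1.47×1.96 + 1.49×6.61) = 75.99 kJ/min.
Profitability of mussels: 136/3.17 = 42.9 kJ/min.
Since 42.9 < R, time spent handling mussels is better spent searching.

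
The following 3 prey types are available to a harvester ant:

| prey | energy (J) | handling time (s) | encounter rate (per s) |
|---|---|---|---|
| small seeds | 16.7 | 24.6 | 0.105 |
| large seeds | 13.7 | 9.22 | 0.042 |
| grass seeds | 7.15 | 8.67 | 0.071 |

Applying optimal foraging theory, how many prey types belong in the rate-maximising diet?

Profitabilities (E/h, J/s): large seeds 1.49, grass seeds 0.825, small seeds 0.679. Add prey in this order while the next type's profitability exceeds the intake rate on those already taken.
Rate on top 1: 0.4148. grass seeds: 0.825 > 0.4148 → include.
Rate on top 2: 0.5408. small seeds: 0.679 > 0.5408 → include.
Optimal diet: large seeds, grass seeds, small seeds — 3 of 3 types.

3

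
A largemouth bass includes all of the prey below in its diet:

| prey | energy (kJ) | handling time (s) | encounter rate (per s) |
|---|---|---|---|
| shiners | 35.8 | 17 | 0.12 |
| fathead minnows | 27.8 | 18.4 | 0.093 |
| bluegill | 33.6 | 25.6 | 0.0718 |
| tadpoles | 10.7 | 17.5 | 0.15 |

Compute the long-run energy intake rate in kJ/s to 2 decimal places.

1.18 kJ/s

Energy encountered per unit search time: 0.12×35.8 + 0.093×27.8 + 0.0718×33.6 + 0.15×10.7 = 10.9 kJ/s.
Handling time per unit search time: 0.12×17 + 0.093×18.4 + 0.0718×25.6 + 0.15×17.5 = 8.214.
Rate = 10.9/(1 + 8.214) = 1.183 kJ/s.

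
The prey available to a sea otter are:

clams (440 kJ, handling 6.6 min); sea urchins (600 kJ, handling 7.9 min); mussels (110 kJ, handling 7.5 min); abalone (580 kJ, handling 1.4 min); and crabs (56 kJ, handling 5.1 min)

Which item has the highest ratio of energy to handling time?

In descending order of E/h:
abalone: 580/1.4 = 414 kJ/min
sea urchins: 600/7.9 = 75.9 kJ/min
clams: 440/6.6 = 66.7 kJ/min
mussels: 110/7.5 = 14.7 kJ/min
crabs: 56/5.1 = 11 kJ/min

abalone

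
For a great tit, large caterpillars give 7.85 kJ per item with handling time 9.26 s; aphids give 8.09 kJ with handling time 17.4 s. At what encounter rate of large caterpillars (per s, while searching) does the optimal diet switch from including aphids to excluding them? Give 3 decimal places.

0.131 per s

At the threshold, the rate on large caterpillars alone equals the profitability of aphids: λ·7.85/(1 + λ·9.26) = 8.09/17.4 = 0.4649.
Rearranging, λ(7.85 − 0.4649×9.26) = 0.4649, so λ = 0.4649/3.545 = 0.1312 per s.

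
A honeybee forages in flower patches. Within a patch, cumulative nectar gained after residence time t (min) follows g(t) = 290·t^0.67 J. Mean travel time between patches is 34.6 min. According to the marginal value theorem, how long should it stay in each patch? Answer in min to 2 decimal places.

By the marginal value theorem, leave when the instantaneous gain rate g'(t) equals the habitat-wide average g(t)/(T + t).
g'(t) = 0.67·290·t^-0.33. Setting 0.67·290·t^-0.33 = 290·t^0.67/(34.6+t) gives 0.67(34.6+t) = t, so 0.33·t = 0.67×34.6.
t* = 0.67×34.6/0.33 = 70.25 min.

70.25 min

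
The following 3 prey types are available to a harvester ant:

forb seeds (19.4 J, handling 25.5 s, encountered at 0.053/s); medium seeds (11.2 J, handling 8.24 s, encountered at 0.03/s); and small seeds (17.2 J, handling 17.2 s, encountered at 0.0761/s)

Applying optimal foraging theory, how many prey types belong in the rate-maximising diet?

E/h in descending order: medium seeds 1.36, small seeds 1, forb seeds 0.761 J/s. The optimal diet is the largest prefix of this list for which every included type satisfies E_i/h_i > R on the types above it.
Rate on top 1: 0.2694. small seeds: 1 > 0.2694 → include.
Rate on top 2: 0.6435. forb seeds: 0.761 > 0.6435 → include.
Optimal diet: medium seeds, small seeds, forb seeds — 3 of 3 types.

3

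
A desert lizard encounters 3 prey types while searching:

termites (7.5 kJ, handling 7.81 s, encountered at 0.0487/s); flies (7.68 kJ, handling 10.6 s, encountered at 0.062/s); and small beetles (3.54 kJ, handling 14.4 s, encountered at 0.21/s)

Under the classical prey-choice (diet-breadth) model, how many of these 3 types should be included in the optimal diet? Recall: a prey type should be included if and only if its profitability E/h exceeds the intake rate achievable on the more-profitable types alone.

2

E/h in descending order: termites 0.96, flies 0.725, small beetles 0.246 kJ/s. The optimal diet is the largest prefix of this list for which every included type satisfies E_i/h_i > R on the types above it.
Rate on top 1: 0.2646. flies: 0.725 > 0.2646 → include.
Rate on top 2: 0.413. small beetles: 0.246 < 0.413 → exclude; stop.
Optimal diet: termites, flies — 2 of 3 types.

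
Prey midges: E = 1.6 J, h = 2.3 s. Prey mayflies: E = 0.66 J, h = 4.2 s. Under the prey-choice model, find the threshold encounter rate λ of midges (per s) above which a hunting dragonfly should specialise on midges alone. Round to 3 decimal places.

Drop mayflies once their profitability E₂/h₂ falls below the rate achievable on midges alone: E₂/h₂ = λE₁/(1 + λh₁).
Solve for λ: λE₁h₂ = E₂(1 + λh₁) → λ(E₁h₂ − E₂h₁) = E₂ → λ = E₂/(E₁h₂ − E₂h₁).
λ = 0.66/(1.6×4.2 − 0.66×2.3) = 0.66/5.202 = 0.1269 per s.

0.127 per s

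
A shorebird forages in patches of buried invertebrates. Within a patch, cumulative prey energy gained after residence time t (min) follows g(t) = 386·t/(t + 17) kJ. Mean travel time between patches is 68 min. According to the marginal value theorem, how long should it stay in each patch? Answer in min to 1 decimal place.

34.0 min

By the marginal value theorem, leave when the instantaneous gain rate g'(t) equals the habitat-wide average g(t)/(T + t).
g'(t) = 386·17/(t + 17)². Setting 386·17/(t+17)² = 386t/[(t+17)(68+t)] gives 17(68+t) = t(t+17), so t² = 17×68 = 1156.
t* = √1156 = 34 min.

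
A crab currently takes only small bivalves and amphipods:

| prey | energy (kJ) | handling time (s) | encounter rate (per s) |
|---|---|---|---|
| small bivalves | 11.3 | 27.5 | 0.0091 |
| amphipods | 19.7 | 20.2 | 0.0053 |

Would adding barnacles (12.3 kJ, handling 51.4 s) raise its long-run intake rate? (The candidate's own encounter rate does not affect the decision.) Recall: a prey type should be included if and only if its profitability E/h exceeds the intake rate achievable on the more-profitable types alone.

Intake rate on the current diet: R = (0.0091×11.3 + 0.0053×19.7) / (1 + 0.0091×27.5 + 0.0053×20.2) = 0.2072/1.357 = 0.1527 kJ/s.
barnacles: E/h = 12.3/51.4 = 0.2393 kJ/s.
0.2393 > 0.1527, so adding barnacles raises the average — include it.

Yes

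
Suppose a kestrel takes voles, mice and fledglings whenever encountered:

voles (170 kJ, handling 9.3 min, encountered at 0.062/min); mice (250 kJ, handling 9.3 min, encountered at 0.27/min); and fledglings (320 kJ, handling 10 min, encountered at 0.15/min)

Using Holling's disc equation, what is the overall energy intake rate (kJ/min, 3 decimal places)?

22.557 kJ/min

Energy encountered per unit search time: 0.062×170 + 0.27×250 + 0.15×320 = 126 kJ/min.
Handling time per unit search time: 0.062×9.3 + 0.27×9.3 + 0.15×10 = 4.588.
Rate = 126/(1 + 4.588) = 22.56 kJ/min.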